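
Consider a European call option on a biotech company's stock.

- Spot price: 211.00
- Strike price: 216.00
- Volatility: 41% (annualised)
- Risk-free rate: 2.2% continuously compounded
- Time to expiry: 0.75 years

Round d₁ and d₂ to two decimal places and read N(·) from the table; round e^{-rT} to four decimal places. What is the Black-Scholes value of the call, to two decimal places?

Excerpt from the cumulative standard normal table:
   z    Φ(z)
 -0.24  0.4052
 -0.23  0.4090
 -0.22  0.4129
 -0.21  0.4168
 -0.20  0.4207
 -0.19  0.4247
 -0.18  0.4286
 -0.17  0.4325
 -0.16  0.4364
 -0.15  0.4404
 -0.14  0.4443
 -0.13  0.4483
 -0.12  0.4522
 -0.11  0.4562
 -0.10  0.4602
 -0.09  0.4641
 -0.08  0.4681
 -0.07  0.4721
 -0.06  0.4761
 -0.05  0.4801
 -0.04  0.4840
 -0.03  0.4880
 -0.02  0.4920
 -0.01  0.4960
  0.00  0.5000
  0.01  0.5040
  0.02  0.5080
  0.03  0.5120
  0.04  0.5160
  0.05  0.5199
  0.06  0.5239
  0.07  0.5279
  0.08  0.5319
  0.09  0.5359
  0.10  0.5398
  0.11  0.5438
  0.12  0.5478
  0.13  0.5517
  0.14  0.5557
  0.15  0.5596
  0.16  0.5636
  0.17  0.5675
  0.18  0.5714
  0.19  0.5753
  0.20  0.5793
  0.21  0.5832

29.54

T = 0.75;  σ√T = 0.3551
d₁ = [ln(211/216) + (0.022 + 0.41²/2)·0.75] / 0.3551 = [-0.0234 + 0.0795] / 0.3551 = 0.1580 ⇒ 0.16
d₂ = d₁ − σ√T = 0.1580 − 0.3551 = -0.1970 ⇒ -0.20
e^(−rT) = e^(−0.022·0.75) = 0.9836
N(d₁) = N(0.16) = 0.5636;  N(d₂) = N(-0.20) = 0.4207
C = 211·0.5636 − 216·0.9836·0.4207 = 118.9196 − 89.3809 = 29.5387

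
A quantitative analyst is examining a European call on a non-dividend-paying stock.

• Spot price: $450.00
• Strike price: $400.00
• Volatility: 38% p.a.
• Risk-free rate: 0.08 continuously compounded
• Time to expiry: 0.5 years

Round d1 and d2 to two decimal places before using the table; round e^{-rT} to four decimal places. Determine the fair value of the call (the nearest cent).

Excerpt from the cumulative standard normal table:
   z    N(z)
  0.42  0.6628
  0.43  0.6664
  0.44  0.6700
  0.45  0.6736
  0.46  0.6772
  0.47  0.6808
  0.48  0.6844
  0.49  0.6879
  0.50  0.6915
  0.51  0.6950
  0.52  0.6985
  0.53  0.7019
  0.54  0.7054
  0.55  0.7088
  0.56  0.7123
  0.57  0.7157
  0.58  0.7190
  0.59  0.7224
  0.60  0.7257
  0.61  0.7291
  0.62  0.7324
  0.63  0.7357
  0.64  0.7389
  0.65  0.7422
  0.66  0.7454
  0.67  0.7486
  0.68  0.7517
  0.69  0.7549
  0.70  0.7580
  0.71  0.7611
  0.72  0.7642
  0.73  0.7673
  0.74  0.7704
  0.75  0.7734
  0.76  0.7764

T = 0.5;  σ√T = 0.2687
d₁ = [ln(450/400) + (0.08 + 0.38²/2)·0.5] / 0.2687 = [0.1178 + 0.0761] / 0.2687 = 0.7216 ⇒ 0.72
d₂ = d₁ − σ√T = 0.7216 − 0.2687 = 0.4529 ⇒ 0.45
e^(−rT) = e^(−0.08·0.5) = 0.9608
N(d₁) = N(0.72) = 0.7642;  N(d₂) = N(0.45) = 0.6736
C = 450·0.7642 − 400·0.9608·0.6736 = 343.8900 − 258.8780 = 85.0120

$85.01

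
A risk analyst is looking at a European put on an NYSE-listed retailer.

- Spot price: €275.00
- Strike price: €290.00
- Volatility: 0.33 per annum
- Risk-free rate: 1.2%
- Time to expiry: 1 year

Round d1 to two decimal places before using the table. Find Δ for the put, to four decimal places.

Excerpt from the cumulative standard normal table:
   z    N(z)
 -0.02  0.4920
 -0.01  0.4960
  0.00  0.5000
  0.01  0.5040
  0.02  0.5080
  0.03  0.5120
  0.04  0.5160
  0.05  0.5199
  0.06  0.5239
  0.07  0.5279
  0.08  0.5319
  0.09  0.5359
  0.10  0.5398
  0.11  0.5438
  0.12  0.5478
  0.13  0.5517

-0.4840

σ√T = 0.33·√1 = 0.3300
ln(S/K) + (r + σ²/2)T = ln(275/290) + (0.012 + 0.33²/2)·1 = -0.0531 + 0.0665 = 0.0133
d₁ = 0.0133 / 0.3300 = 0.0404 ⇒ 0.04
N(d₁) = N(0.04) = 0.5160
Δ_put = N(d₁) − 1 = 0.5160 − 1 = -0.4840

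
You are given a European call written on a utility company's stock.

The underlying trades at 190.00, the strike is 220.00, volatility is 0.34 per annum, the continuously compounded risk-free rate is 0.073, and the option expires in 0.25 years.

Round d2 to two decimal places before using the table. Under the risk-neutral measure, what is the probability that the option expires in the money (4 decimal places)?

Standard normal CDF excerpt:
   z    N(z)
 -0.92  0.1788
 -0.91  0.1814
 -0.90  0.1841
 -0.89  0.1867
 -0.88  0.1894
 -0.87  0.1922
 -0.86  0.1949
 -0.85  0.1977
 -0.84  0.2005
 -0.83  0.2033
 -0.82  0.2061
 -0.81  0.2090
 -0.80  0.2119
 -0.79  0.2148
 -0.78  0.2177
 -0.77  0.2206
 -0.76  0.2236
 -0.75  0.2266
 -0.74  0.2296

0.2005

T = 0.25;  σ√T = 0.1700
d₁ = [ln(190/220) + (0.073 + 0.34²/2)·0.25] / 0.1700 = [-0.1466 + 0.0327] / 0.1700 = -0.6700 ⇒ -0.67
d₂ = d₁ − σ√T = -0.6700 − 0.1700 = -0.8400 ⇒ -0.84
Risk-neutral Pr[S_T > K] = N(d₂) = N(-0.84) = 0.2005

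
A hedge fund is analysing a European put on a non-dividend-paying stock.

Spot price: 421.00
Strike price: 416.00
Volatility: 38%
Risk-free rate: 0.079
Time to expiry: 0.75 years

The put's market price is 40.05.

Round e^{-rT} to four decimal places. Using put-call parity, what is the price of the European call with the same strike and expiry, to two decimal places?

e^(−rT) = e^(−0.079·0.75) = 0.9425
Put-call parity: C − P = S − K·e^(−rT) = 421 − 416·0.9425 = 421 − 392.0800 = 28.9200
C = P + (C − P) = 40.05 + (28.9200) = 68.9700

68.97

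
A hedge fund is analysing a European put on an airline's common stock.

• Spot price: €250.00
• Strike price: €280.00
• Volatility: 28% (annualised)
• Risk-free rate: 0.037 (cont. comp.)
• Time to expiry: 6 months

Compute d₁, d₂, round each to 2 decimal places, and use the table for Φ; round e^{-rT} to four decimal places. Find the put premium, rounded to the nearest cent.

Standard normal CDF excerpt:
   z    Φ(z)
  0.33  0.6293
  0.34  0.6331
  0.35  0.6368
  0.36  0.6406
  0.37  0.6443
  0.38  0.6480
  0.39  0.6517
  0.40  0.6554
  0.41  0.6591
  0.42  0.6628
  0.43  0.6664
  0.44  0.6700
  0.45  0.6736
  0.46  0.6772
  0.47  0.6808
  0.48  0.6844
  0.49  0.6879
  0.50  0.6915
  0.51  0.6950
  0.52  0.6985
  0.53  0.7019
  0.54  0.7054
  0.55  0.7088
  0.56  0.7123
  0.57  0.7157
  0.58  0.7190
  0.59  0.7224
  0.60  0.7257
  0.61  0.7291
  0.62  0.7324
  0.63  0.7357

€35.64

σ√T = 0.28·√0.5 = 0.1980
d₁ = [ln(250/280) + (0.037 + 0.28²/2)·0.5] / 0.1980 = [-0.1133 + 0.0381] / 0.1980 = -0.3800 ≈ -0.38
d₂ = d₁ − σ√T = -0.3800 − 0.1980 = -0.5780 ≈ -0.58
exp(−rT) = exp(−0.037·0.5) = 0.9817
N(−d₂) = N(0.58) = 0.7190;  N(−d₁) = N(0.38) = 0.6480
P = 280·0.9817·0.7190 − 250·0.6480 = 197.6358 − 162.0000 = 35.6358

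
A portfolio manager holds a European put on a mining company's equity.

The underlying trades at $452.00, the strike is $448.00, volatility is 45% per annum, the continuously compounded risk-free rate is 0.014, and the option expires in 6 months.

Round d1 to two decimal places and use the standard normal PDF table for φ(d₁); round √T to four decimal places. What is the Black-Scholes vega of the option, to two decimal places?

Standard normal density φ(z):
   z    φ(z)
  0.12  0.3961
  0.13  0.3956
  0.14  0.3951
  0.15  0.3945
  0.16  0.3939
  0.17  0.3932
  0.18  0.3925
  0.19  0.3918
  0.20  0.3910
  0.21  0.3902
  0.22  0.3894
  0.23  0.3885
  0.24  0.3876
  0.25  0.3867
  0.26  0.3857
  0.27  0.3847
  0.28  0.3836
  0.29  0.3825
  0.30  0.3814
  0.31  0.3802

σ√T = 0.45·√0.5 = 0.3182
d₁ = [ln(452/448) + (0.014 + ½·0.45²)·0.5] / (σ√T) = (0.0089 + 0.0576) / 0.3182 = 0.2090 → 0.21
√T = √0.5 = 0.7071
φ(d₁) = φ(0.21) = 0.3902
vega = S·φ(d₁)·√T = 452·0.3902·0.7071 = 124.7115

124.71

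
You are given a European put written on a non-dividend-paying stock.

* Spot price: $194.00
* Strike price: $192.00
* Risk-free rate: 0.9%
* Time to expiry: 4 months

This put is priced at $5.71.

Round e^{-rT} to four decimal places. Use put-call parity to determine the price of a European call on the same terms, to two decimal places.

e^(−rT) = e^(−0.009·0.3333) = 0.9970
Put-call parity: C − P = S − K·e^(−rT) = 194 − 192·0.9970 = 194 − 191.4240 = 2.5760
C = P + (C − P) = 5.71 + (2.5760) = 8.2860

$8.29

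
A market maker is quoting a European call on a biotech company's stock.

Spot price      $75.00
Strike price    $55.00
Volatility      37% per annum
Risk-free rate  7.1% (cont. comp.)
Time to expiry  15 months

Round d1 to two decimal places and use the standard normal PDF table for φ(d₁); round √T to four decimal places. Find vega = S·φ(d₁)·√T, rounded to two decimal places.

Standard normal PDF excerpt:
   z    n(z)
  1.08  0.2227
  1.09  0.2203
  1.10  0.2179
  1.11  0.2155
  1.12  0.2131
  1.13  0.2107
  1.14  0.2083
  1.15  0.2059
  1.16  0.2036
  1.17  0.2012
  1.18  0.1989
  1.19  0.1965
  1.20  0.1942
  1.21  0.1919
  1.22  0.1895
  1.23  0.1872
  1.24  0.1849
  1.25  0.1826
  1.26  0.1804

T = 1.25;  σ√T = 0.4137
d₁ = [ln(75/55) + (0.071 + 0.37²/2)·1.25] / 0.4137 = [0.3102 + 0.1743] / 0.4137 = 1.1711 → 1.17
√T = √1.25 = 1.1180
φ(d₁) = φ(1.17) = 0.2012
vega = S·φ(d₁)·√T = 75·0.2012·1.1180 = 16.8706
(The put has the same vega.)

16.87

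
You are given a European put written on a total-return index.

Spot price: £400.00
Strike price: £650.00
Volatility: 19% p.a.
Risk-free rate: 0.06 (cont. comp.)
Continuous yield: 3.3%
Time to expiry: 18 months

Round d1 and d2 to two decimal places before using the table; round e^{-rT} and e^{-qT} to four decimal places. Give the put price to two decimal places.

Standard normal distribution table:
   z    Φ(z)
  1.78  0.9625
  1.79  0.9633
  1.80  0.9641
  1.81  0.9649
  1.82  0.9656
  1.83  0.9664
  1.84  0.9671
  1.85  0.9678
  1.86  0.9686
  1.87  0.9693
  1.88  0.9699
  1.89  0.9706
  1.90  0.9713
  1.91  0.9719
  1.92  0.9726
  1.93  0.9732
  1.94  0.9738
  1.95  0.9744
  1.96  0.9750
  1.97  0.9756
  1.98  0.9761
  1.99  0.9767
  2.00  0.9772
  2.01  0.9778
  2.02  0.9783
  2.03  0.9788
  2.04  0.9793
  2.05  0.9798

σ√T = 0.19·√1.5 = 0.2327
d₁ = [ln(400/650) + (0.06 − 0.033 + 0.19²/2)·1.5] / 0.2327 = [-0.4855 + 0.0676] / 0.2327 = -1.7960 which rounds to -1.80
d₂ = d₁ − σ√T = -1.7960 − 0.2327 = -2.0287 which rounds to -2.03
exp(−qT) = exp(−0.033·1.5) = 0.9517;  exp(−rT) = exp(−0.06·1.5) = 0.9139
P = 650·0.9139·N(2.03) − 400·0.9517·N(1.80) = 650·0.9139·0.9788 − 400·0.9517·0.9641 = 581.4415 − 367.0136 = 214.4279

£214.43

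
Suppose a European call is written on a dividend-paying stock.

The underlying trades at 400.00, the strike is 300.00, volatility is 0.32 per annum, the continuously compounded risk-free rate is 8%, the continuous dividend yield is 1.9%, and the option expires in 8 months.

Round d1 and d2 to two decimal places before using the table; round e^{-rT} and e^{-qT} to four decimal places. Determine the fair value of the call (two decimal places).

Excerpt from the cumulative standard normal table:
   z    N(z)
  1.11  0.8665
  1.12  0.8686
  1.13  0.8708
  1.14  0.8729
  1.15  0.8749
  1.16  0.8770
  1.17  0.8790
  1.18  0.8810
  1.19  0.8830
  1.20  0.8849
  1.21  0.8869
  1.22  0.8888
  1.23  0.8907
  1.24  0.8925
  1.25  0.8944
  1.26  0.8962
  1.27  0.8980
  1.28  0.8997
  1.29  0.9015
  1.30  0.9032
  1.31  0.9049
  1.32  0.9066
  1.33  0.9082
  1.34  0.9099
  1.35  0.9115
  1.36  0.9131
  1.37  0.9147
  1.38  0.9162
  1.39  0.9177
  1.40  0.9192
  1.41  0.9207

114.77

σ√T = 0.32·√0.6667 = 0.2613
ln(S/K) + (r − q + σ²/2)T = ln(400/300) + (0.08 − 0.019 + 0.32²/2)·0.6667 = 0.2877 + 0.0748 = 0.3625
d₁ = 0.3625 / 0.2613 = 1.3873 ⇒ 1.39
d₂ = d₁ − σ√T = 1.3873 − 0.2613 = 1.1261 ⇒ 1.13
e^(−qT) = e^(−0.019·0.6667) = 0.9874;  e^(−rT) = e^(−0.08·0.6667) = 0.9481
N(d₁) = N(1.39) = 0.9177;  N(d₂) = N(1.13) = 0.8708
C = 400·0.9874·0.9177 − 300·0.9481·0.8708 = 362.4548 − 247.6816 = 114.7731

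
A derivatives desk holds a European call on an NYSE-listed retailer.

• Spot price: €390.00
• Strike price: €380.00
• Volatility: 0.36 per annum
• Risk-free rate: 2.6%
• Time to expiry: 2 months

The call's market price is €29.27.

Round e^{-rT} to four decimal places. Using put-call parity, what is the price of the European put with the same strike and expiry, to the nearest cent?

€17.64

e^(−rT) = e^(−0.026·0.1667) = 0.9957
Put-call parity: C − P = S − K·e^(−rT) = 390 − 380·0.9957 = 390 − 378.3660 = 11.6340
P = C − (C − P) = 29.27 − (11.6340) = 17.6360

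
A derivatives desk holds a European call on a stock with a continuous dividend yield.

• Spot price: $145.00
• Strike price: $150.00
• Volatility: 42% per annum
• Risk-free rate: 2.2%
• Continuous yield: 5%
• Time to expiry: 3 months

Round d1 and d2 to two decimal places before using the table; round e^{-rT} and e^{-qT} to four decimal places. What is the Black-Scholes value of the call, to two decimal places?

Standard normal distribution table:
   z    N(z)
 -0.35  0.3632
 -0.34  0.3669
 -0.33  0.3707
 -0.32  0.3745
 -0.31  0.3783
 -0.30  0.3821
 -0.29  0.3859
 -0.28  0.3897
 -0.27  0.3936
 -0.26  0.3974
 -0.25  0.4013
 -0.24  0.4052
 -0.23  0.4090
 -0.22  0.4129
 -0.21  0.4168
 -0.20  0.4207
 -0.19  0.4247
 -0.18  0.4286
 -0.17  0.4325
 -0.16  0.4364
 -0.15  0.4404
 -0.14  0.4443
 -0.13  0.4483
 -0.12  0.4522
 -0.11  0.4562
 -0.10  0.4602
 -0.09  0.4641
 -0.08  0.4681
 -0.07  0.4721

σ√T = 0.42 × 0.5000 = 0.2100
ln(S/K) + (r − q + σ²/2)T = ln(145/150) + (0.022 − 0.05 + 0.42²/2)·0.25 = -0.0339 + 0.0150 = -0.0189
d₁ = -0.0189 / 0.2100 = -0.0898 which rounds to -0.09
d₂ = d₁ − σ√T = -0.0898 − 0.2100 = -0.2998 which rounds to -0.30
e^(−qT) = e^(−0.05·0.25) = 0.9876;  e^(−rT) = e^(−0.022·0.25) = 0.9945
C = 145·0.9876·N(-0.09) − 150·0.9945·N(-0.30) = 145·0.9876·0.4641 − 150·0.9945·0.3821 = 66.4600 − 56.9998 = 9.4603

$9.46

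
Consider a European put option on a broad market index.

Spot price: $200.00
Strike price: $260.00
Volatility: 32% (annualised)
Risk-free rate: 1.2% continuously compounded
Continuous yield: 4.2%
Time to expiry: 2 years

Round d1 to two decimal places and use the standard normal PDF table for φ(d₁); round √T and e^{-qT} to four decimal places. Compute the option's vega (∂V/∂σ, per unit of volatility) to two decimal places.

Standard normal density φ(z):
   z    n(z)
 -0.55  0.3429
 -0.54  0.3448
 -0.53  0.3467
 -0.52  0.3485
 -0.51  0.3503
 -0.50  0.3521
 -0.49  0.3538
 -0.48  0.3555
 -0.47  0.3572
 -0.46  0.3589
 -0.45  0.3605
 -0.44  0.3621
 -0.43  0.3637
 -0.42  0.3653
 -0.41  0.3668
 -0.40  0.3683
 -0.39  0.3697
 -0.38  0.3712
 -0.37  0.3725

σ√T = 0.32·√2 = 0.4525
d₁ = [ln(200/260) + (0.012 − 0.042 + 0.32²/2)·2] / 0.4525 = [-0.2624 + 0.0424] / 0.4525 = -0.4861 which rounds to -0.49
√T = √2 = 1.4142
φ(d₁) = φ(-0.49) = 0.3538
e^(−qT) = e^(−0.042·2) = 0.9194
vega = S·e^(−qT)·φ(d₁)·√T = 200·0.9194·0.3538·1.4142 = 92.0032

92.00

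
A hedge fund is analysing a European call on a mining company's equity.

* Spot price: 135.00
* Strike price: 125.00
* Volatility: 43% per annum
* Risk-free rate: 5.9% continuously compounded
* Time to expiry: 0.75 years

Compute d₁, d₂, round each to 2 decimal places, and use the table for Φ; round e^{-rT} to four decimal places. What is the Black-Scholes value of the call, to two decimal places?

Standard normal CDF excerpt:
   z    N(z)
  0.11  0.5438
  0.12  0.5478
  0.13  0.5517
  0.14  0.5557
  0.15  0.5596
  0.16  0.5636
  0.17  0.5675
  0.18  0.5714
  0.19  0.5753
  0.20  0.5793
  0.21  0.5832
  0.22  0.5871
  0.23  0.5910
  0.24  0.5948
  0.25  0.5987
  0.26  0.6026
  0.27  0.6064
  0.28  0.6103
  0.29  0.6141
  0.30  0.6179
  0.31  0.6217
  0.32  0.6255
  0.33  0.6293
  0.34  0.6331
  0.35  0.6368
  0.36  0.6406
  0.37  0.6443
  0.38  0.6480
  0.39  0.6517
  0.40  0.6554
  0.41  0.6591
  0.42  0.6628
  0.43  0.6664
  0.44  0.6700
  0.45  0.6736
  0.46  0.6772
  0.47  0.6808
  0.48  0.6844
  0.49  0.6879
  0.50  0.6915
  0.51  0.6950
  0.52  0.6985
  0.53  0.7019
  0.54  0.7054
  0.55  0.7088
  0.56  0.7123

T = 0.75;  σ√T = 0.3724
ln(S/K) + (r + σ²/2)T = ln(135/125) + (0.059 + 0.43²/2)·0.75 = 0.0770 + 0.1136 = 0.1905
d₁ = 0.1905 / 0.3724 = 0.5117 → 0.51
d₂ = d₁ − σ√T = 0.5117 − 0.3724 = 0.1393 → 0.14
exp(−rT) = exp(−0.059·0.75) = 0.9567
N(d₁) = N(0.51) = 0.6950;  N(d₂) = N(0.14) = 0.5557
C = 135·0.6950 − 125·0.9567·0.5557 = 93.8250 − 66.4548 = 27.3702

27.37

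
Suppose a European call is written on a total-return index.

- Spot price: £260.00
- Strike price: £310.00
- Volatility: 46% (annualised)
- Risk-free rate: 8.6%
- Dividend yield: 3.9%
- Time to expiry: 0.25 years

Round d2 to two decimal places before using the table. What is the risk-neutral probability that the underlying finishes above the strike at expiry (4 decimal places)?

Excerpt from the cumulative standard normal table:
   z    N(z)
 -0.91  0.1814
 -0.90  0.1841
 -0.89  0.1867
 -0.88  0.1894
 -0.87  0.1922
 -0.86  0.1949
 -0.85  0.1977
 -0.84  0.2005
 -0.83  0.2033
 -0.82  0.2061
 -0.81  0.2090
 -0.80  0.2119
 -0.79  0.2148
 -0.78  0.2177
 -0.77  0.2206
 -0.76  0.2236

σ√T = 0.46·√0.25 = 0.2300
d₁ = [ln(260/310) + (0.086 − 0.039 + ½·0.46²)·0.25] / (σ√T) = (-0.1759 + 0.0382) / 0.2300 = -0.5987 ⇒ -0.60
d₂ = -0.5987 − 0.2300 = -0.8287 ⇒ -0.83
Risk-neutral Pr[S_T > K] = N(d₂) = N(-0.83) = 0.2033

0.2033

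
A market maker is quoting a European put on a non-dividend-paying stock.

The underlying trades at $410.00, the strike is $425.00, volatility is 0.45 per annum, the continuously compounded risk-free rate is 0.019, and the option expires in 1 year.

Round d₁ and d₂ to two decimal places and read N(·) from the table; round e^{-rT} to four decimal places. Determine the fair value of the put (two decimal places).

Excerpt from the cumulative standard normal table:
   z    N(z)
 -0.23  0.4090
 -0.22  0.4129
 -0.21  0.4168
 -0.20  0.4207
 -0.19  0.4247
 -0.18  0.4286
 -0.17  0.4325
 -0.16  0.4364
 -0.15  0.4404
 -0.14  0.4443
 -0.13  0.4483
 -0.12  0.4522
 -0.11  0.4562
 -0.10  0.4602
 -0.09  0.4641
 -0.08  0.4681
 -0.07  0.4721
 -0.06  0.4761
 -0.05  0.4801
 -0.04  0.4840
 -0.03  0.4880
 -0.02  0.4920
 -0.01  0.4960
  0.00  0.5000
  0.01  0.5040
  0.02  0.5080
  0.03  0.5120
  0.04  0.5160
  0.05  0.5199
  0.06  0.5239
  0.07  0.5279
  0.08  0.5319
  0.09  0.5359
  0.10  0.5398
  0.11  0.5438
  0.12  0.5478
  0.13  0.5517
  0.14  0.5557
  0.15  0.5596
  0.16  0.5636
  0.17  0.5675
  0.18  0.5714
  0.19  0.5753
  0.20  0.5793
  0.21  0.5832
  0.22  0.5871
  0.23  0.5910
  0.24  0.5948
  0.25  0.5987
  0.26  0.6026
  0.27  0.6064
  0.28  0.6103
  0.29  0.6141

$77.16

σ√T = 0.45·√1 = 0.4500
ln(S/K) + (r + σ²/2)T = ln(410/425) + (0.019 + 0.45²/2)·1 = -0.0359 + 0.1203 = 0.0843
d₁ = 0.0843 / 0.4500 = 0.1874 ≈ 0.19
d₂ = d₁ − σ√T = 0.1874 − 0.4500 = -0.2626 ≈ -0.26
e^(−rT) = e^(−0.019·1) = 0.9812
P = 425·0.9812·N(0.26) − 410·N(-0.19) = 425·0.9812·0.6026 − 410·0.4247 = 251.2902 − 174.1270 = 77.1632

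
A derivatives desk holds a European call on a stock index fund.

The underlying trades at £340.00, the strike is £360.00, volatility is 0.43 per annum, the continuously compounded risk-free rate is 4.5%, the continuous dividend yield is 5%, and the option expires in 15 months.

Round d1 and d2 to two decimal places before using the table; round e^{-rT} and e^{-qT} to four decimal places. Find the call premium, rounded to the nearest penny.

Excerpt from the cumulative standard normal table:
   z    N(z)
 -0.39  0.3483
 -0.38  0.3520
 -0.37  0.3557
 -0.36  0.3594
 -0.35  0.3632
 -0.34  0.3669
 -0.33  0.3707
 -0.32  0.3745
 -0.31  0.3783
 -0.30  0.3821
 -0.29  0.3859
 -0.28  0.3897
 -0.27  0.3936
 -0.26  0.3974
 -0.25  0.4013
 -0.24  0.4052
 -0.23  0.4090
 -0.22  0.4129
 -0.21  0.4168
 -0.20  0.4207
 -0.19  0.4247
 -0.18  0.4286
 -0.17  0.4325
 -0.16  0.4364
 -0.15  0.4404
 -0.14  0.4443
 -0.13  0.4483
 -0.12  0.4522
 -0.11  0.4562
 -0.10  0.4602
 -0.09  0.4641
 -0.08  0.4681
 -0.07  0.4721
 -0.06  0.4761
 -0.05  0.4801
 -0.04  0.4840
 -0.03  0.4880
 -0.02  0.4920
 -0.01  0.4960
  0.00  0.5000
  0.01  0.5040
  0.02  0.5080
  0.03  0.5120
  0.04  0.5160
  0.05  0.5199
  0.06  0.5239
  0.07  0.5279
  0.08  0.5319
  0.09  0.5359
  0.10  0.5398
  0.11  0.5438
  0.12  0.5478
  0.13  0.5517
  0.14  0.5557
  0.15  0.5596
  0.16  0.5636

σ√T = 0.43·√1.25 = 0.4808
d₁ = [ln(340/360) + (0.045 − 0.05 + 0.43²/2)·1.25] / 0.4808 = [-0.0572 + 0.1093] / 0.4808 = 0.1085 which rounds to 0.11
d₂ = d₁ − σ√T = 0.1085 − 0.4808 = -0.3723 which rounds to -0.37
e^(−qT) = e^(−0.05·1.25) = 0.9394;  e^(−rT) = e^(−0.045·1.25) = 0.9453
C = 340·0.9394·N(0.11) − 360·0.9453·N(-0.37) = 340·0.9394·0.5438 − 360·0.9453·0.3557 = 173.6875 − 121.0476 = 52.6400

£52.64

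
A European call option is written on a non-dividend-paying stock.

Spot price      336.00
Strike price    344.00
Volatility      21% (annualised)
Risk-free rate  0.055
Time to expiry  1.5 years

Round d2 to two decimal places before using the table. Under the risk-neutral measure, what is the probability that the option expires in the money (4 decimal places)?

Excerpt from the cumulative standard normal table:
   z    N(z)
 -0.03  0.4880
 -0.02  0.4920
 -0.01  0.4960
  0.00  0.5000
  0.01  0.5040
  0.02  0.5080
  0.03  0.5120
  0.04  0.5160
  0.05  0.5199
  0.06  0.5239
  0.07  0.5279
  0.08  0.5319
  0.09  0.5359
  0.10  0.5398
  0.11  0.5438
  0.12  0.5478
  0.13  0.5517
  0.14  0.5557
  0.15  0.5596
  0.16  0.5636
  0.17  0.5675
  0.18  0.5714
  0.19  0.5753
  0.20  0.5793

σ√T = 0.21 × 1.2247 = 0.2572
d₁ = [ln(336/344) + (0.055 + 0.21²/2)·1.5] / 0.2572 = [-0.0235 + 0.1156] / 0.2572 = 0.3579 ≈ 0.36
d₂ = d₁ − σ√T = 0.3579 − 0.2572 = 0.1007 ≈ 0.10
Risk-neutral Pr[S_T > K] = N(d₂) = N(0.10) = 0.5398

0.5398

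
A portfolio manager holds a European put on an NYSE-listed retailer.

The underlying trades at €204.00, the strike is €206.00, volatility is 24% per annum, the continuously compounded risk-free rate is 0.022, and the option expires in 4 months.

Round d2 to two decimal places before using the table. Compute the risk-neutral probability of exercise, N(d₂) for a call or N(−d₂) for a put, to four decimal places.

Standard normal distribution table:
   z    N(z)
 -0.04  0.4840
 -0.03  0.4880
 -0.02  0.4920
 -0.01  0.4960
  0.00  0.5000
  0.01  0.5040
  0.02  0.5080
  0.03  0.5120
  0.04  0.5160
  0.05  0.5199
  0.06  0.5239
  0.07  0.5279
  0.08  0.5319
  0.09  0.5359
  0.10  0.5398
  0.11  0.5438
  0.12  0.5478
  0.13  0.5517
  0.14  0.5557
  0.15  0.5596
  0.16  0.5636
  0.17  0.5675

σ√T = 0.24 × 0.5774 = 0.1386
ln(S/K) + (r + σ²/2)T = ln(204/206) + (0.022 + 0.24²/2)·0.3333 = -0.0098 + 0.0169 = 0.0072
d₁ = 0.0072 / 0.1386 = 0.0518 ⇒ 0.05
d₂ = d₁ − σ√T = 0.0518 − 0.1386 = -0.0868 ⇒ -0.09
Pr(exercise) under Q = N(−d₂) = N(0.09) = 0.5359

0.5359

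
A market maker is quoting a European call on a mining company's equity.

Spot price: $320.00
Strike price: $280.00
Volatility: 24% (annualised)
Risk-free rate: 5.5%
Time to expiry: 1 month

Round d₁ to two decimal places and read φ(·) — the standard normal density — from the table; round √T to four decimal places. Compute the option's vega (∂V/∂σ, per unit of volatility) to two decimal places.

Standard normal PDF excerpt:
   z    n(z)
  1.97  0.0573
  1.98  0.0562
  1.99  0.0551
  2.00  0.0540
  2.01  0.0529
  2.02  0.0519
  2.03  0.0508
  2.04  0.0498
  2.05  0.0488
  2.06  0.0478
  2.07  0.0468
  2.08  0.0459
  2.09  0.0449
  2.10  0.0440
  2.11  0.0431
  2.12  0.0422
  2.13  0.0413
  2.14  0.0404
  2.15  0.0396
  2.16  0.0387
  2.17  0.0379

4.69

σ√T = 0.24 × 0.2887 = 0.0693
d₁ = [ln(320/280) + (0.055 + ½·0.24²)·0.08333] / (σ√T) = (0.1335 + 0.0070) / 0.0693 = 2.0282 which rounds to 2.03
√T = √0.08333 = 0.2887
φ(d₁) = φ(2.03) = 0.0508
vega = S·φ(d₁)·√T = 320·0.0508·0.2887 = 4.6931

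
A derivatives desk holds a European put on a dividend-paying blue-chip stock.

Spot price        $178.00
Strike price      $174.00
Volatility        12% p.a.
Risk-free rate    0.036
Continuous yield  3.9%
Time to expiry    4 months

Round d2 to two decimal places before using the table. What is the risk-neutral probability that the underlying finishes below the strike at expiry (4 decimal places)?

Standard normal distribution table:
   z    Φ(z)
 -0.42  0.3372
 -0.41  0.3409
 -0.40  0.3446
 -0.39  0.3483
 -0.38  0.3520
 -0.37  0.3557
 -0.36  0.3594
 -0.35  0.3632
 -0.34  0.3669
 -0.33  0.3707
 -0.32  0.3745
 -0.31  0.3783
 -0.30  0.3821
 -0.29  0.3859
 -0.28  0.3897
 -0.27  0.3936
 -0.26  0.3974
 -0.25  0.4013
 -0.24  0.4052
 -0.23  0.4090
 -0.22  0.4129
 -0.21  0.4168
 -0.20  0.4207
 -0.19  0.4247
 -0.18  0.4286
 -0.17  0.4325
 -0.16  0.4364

σ√T = 0.12·√0.3333 = 0.0693
d₁ = [ln(178/174) + (0.036 − 0.039 + ½·0.12²)·0.3333] / (σ√T) = (0.0227 + 0.0014) / 0.0693 = 0.3483 which rounds to 0.35
d₂ = 0.3483 − 0.0693 = 0.2790 which rounds to 0.28
Pr(exercise) under Q = N(−d₂) = N(-0.28) = 0.3897

0.3897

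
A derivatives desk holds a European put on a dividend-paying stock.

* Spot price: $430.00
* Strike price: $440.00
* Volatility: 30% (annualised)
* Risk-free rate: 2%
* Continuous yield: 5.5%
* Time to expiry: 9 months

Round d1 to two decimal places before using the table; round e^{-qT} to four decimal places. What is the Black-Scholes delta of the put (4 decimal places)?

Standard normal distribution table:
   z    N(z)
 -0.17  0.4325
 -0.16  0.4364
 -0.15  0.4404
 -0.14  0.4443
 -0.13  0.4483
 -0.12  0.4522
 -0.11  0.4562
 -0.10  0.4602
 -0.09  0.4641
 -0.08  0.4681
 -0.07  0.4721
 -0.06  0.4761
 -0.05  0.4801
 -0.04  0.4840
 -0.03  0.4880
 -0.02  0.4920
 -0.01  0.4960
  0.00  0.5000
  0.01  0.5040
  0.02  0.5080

-0.5027

σ√T = 0.3 × 0.8660 = 0.2598
d₁ = [ln(430/440) + (0.02 − 0.055 + 0.3²/2)·0.75] / 0.2598 = [-0.0230 + 0.0075] / 0.2598 = -0.0596 which rounds to -0.06
N(d₁) = N(-0.06) = 0.4761
Δ_put = e^(−qT)·(N(d₁) − 1) = 0.9596·(0.4761 − 1) = -0.5027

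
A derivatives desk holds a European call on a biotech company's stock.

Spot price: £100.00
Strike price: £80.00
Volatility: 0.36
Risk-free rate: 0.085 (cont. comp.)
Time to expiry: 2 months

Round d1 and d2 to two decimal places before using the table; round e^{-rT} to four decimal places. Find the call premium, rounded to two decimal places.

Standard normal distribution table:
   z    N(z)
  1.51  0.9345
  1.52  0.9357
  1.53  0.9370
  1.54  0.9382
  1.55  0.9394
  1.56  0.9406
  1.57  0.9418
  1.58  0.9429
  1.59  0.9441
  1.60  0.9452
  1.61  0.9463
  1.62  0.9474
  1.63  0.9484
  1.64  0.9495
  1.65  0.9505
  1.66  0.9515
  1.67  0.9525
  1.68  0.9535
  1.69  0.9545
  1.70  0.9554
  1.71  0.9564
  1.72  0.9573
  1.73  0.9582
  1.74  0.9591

σ√T = 0.36·√0.1667 = 0.1470
d₁ = [ln(100/80) + (0.085 + 0.36²/2)·0.1667] / 0.1470 = [0.2231 + 0.0250] / 0.1470 = 1.6882 → 1.69
d₂ = d₁ − σ√T = 1.6882 − 0.1470 = 1.5412 → 1.54
e^(−rT) = e^(−0.085·0.1667) = 0.9859
C = 100·N(1.69) − 80·0.9859·N(1.54) = 100·0.9545 − 80·0.9859·0.9382 = 95.4500 − 73.9977 = 21.4523

£21.45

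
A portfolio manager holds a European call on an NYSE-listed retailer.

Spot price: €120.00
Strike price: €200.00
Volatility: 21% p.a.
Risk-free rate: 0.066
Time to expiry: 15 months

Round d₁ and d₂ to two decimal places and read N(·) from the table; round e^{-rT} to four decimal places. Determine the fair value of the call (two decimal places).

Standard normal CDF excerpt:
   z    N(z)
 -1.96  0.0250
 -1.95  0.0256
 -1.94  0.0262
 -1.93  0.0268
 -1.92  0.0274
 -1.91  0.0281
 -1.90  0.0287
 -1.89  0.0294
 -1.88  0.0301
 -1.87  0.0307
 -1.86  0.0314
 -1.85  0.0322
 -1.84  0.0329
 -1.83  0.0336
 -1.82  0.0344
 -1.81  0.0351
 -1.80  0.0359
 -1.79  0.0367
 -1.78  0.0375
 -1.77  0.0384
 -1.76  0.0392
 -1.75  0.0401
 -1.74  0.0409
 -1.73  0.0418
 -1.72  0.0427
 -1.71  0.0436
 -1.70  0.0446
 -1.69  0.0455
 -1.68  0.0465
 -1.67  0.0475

€0.41

T = 1.25;  σ√T = 0.2348
d₁ = [ln(120/200) + (0.066 + ½·0.21²)·1.25] / (σ√T) = (-0.5108 + 0.1101) / 0.2348 = -1.7069 ≈ -1.71
d₂ = -1.7069 − 0.2348 = -1.9417 ≈ -1.94
exp(−rT) = exp(−0.066·1.25) = 0.9208
C = 120·N(-1.71) − 200·0.9208·N(-1.94) = 120·0.0436 − 200·0.9208·0.0262 = 5.2320 − 4.8250 = 0.4070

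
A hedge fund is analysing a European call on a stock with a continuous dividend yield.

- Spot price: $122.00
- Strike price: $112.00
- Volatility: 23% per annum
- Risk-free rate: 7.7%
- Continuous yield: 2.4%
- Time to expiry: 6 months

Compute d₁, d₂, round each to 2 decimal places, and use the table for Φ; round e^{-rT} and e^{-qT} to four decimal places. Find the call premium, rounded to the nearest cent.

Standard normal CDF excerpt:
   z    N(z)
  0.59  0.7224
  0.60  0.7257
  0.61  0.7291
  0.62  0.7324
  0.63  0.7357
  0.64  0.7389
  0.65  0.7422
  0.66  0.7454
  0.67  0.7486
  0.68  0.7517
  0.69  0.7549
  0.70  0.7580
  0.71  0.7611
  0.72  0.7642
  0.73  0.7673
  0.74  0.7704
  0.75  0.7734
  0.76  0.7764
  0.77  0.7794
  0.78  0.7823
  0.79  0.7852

T = 0.5;  σ√T = 0.1626
d₁ = [ln(122/112) + (0.077 − 0.024 + 0.23²/2)·0.5] / 0.1626 = [0.0855 + 0.0397] / 0.1626 = 0.7701 which rounds to 0.77
d₂ = d₁ − σ√T = 0.7701 − 0.1626 = 0.6075 which rounds to 0.61
exp(−qT) = exp(−0.024·0.5) = 0.9881;  exp(−rT) = exp(−0.077·0.5) = 0.9622
N(d₁) = N(0.77) = 0.7794;  N(d₂) = N(0.61) = 0.7291
C = 122·0.9881·0.7794 − 112·0.9622·0.7291 = 93.9553 − 78.5725 = 15.3828

$15.38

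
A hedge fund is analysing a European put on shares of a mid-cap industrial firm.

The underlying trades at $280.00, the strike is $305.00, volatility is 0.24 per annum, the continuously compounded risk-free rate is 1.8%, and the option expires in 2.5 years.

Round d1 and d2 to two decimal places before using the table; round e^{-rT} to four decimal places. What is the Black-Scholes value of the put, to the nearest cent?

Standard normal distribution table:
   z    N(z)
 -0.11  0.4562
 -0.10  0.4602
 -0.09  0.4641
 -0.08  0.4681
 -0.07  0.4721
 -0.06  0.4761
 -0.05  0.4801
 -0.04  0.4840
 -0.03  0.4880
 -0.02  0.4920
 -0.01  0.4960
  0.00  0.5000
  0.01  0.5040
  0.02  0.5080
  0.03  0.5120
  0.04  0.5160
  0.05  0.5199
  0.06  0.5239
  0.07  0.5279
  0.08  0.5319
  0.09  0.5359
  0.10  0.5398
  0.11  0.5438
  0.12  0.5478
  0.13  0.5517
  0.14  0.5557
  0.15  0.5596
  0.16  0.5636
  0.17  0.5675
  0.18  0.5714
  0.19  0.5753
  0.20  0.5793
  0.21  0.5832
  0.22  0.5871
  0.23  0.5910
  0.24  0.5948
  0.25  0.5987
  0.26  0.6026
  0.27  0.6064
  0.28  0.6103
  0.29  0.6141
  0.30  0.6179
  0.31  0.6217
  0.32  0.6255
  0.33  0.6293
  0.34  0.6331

T = 2.5;  σ√T = 0.3795
d₁ = [ln(280/305) + (0.018 + 0.24²/2)·2.5] / 0.3795 = [-0.0855 + 0.1170] / 0.3795 = 0.0830 ⇒ 0.08
d₂ = d₁ − σ√T = 0.0830 − 0.3795 = -0.2965 ⇒ -0.30
e^(−rT) = e^(−0.018·2.5) = 0.9560
N(−d₂) = N(0.30) = 0.6179;  N(−d₁) = N(-0.08) = 0.4681
P = 305·0.9560·0.6179 − 280·0.4681 = 180.1673 − 131.0680 = 49.0993

$49.10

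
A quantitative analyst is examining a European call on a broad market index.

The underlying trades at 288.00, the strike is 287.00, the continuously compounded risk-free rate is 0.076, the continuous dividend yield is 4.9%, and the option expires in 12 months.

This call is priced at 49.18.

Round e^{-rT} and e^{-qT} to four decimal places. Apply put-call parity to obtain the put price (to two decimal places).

40.94

exp(−qT) = exp(−0.049·1) = 0.9522;  exp(−rT) = exp(−0.076·1) = 0.9268
Put-call parity: C − P = S·e^(−qT) − K·e^(−rT) = 288·0.9522 − 287·0.9268 = 274.2336 − 265.9916 = 8.2420
P = C − (C − P) = 49.18 − (8.2420) = 40.9380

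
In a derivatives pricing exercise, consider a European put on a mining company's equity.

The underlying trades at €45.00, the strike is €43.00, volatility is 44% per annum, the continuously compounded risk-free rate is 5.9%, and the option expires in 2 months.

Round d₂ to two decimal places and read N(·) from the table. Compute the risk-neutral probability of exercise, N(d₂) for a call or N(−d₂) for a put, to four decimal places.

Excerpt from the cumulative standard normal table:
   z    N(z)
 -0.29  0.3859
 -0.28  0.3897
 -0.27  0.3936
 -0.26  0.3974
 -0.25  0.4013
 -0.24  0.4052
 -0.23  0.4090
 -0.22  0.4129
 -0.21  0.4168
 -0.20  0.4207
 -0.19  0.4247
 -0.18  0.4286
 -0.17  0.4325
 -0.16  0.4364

T = 0.1667;  σ√T = 0.1796
d₁ = [ln(45/43) + (0.059 + ½·0.44²)·0.1667] / (σ√T) = (0.0455 + 0.0260) / 0.1796 = 0.3976 → 0.40
d₂ = 0.3976 − 0.1796 = 0.2180 → 0.22
Pr(exercise) under Q = N(−d₂) = N(-0.22) = 0.4129

0.4129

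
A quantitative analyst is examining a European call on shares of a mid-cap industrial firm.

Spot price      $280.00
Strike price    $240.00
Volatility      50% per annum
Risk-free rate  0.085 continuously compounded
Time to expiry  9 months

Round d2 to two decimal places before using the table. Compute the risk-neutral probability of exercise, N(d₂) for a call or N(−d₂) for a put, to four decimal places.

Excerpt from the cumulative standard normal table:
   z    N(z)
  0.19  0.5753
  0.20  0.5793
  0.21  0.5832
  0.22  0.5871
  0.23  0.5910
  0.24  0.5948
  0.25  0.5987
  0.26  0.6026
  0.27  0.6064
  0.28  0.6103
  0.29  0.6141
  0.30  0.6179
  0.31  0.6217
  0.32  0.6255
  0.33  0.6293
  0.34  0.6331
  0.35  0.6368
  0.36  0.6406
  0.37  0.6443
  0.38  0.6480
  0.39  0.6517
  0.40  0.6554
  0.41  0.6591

σ√T = 0.5 × 0.8660 = 0.4330
ln(S/K) + (r + σ²/2)T = ln(280/240) + (0.085 + 0.5²/2)·0.75 = 0.1542 + 0.1575 = 0.3117
d₁ = 0.3117 / 0.4330 = 0.7197 → 0.72
d₂ = d₁ − σ√T = 0.7197 − 0.4330 = 0.2867 → 0.29
Risk-neutral Pr[S_T > K] = N(d₂) = N(0.29) = 0.6141

0.6141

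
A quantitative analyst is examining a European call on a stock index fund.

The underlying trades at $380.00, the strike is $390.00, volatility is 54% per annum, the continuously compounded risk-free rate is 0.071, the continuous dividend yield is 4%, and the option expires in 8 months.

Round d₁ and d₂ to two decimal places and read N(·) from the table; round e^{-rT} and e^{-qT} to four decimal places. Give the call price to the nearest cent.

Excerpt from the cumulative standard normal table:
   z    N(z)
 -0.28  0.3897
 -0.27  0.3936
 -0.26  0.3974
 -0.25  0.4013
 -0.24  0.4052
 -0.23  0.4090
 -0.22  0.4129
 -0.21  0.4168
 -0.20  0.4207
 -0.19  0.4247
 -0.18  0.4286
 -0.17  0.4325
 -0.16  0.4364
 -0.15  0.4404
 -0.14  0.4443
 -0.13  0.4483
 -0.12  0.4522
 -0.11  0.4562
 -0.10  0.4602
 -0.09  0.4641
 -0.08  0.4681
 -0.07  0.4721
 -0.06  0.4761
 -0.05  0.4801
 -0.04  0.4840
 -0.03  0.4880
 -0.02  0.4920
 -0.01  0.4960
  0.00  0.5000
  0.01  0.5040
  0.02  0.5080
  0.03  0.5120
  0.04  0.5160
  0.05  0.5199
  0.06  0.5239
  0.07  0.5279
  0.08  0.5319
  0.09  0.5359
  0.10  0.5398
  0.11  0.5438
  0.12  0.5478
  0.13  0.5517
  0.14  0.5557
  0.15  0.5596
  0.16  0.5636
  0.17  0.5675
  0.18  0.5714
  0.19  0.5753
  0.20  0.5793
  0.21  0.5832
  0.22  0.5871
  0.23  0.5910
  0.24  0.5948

σ√T = 0.54·√0.6667 = 0.4409
d₁ = [ln(380/390) + (0.071 − 0.04 + ½·0.54²)·0.6667] / (σ√T) = (-0.0260 + 0.1179) / 0.4409 = 0.2084 → 0.21
d₂ = 0.2084 − 0.4409 = -0.2325 → -0.23
e^(−qT) = e^(−0.04·0.6667) = 0.9737;  e^(−rT) = e^(−0.071·0.6667) = 0.9538
N(d₁) = N(0.21) = 0.5832;  N(d₂) = N(-0.23) = 0.4090
C = 380·0.9737·0.5832 − 390·0.9538·0.4090 = 215.7875 − 152.1406 = 63.6469

$63.65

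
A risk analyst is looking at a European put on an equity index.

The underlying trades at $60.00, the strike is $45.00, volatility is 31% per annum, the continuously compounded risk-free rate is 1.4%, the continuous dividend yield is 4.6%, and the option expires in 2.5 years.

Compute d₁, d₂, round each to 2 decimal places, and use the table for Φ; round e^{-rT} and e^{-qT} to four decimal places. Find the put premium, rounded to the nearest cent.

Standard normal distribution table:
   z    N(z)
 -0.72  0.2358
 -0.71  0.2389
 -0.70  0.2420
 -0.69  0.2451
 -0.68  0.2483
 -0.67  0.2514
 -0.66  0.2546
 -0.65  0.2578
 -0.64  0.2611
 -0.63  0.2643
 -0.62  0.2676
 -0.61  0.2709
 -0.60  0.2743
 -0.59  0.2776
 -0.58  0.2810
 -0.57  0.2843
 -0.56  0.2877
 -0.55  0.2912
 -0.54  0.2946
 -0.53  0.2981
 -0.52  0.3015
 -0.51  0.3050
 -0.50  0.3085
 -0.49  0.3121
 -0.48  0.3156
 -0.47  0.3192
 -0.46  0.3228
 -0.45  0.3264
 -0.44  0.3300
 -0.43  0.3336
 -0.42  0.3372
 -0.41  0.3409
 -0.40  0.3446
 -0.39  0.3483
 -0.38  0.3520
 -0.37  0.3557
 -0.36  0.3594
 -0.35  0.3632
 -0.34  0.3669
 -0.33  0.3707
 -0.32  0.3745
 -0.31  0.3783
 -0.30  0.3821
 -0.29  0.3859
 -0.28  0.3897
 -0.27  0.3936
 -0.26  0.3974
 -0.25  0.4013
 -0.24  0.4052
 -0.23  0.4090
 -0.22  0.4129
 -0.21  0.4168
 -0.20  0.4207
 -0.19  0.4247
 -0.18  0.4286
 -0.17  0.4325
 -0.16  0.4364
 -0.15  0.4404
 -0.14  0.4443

σ√T = 0.31·√2.5 = 0.4902
d₁ = [ln(60/45) + (0.014 − 0.046 + ½·0.31²)·2.5] / (σ√T) = (0.2877 + 0.0401) / 0.4902 = 0.6688 ≈ 0.67
d₂ = 0.6688 − 0.4902 = 0.1786 ≈ 0.18
e^(−qT) = e^(−0.046·2.5) = 0.8914;  e^(−rT) = e^(−0.014·2.5) = 0.9656
N(−d₂) = N(-0.18) = 0.4286;  N(−d₁) = N(-0.67) = 0.2514
P = 45·0.9656·0.4286 − 60·0.8914·0.2514 = 18.6235 − 13.4459 = 5.1776

$5.18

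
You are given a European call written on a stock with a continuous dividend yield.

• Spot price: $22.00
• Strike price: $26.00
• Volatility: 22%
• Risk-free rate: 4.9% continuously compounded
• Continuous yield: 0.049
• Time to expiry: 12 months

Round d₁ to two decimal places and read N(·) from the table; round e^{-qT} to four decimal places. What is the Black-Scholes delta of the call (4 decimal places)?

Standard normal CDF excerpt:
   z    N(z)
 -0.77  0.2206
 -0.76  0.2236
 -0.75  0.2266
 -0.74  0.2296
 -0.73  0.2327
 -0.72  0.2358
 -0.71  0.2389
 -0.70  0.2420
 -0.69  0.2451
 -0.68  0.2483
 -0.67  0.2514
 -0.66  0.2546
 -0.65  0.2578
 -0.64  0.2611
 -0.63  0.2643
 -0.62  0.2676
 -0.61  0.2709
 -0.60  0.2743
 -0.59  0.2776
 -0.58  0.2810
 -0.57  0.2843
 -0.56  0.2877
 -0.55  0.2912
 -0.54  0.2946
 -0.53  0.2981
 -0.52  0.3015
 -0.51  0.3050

0.2455

T = 1;  σ√T = 0.2200
d₁ = [ln(22/26) + (0.049 − 0.049 + ½·0.22²)·1] / (σ√T) = (-0.1671 + 0.0242) / 0.2200 = -0.6493 which rounds to -0.65
N(d₁) = N(-0.65) = 0.2578
Δ_call = exp(−qT)·N(d₁) = 0.9522·0.2578 = 0.2455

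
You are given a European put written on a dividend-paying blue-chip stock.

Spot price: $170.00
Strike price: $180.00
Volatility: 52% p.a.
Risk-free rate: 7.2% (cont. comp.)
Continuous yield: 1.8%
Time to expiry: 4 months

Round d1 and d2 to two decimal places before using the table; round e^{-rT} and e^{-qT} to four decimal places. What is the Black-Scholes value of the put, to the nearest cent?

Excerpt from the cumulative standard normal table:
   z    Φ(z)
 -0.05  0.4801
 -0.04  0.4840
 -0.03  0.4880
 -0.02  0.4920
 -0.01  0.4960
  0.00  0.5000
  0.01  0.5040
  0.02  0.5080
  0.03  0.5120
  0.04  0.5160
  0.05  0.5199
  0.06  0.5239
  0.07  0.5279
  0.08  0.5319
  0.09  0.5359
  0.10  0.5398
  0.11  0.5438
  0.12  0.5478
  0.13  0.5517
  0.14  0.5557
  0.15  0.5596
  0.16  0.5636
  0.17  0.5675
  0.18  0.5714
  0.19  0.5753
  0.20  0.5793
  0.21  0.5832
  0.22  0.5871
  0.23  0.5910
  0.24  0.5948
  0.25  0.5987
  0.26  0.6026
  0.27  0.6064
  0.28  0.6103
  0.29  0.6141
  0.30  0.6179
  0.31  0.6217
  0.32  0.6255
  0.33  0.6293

$24.11

σ√T = 0.52·√0.3333 = 0.3002
d₁ = [ln(170/180) + (0.072 − 0.018 + 0.52²/2)·0.3333] / 0.3002 = [-0.0572 + 0.0631] / 0.3002 = 0.0197 ≈ 0.02
d₂ = d₁ − σ√T = 0.0197 − 0.3002 = -0.2805 ≈ -0.28
exp(−qT) = exp(−0.018·0.3333) = 0.9940;  exp(−rT) = exp(−0.072·0.3333) = 0.9763
P = 180·0.9763·N(0.28) − 170·0.9940·N(-0.02) = 180·0.9763·0.6103 − 170·0.9940·0.4920 = 107.2505 − 83.1382 = 24.1123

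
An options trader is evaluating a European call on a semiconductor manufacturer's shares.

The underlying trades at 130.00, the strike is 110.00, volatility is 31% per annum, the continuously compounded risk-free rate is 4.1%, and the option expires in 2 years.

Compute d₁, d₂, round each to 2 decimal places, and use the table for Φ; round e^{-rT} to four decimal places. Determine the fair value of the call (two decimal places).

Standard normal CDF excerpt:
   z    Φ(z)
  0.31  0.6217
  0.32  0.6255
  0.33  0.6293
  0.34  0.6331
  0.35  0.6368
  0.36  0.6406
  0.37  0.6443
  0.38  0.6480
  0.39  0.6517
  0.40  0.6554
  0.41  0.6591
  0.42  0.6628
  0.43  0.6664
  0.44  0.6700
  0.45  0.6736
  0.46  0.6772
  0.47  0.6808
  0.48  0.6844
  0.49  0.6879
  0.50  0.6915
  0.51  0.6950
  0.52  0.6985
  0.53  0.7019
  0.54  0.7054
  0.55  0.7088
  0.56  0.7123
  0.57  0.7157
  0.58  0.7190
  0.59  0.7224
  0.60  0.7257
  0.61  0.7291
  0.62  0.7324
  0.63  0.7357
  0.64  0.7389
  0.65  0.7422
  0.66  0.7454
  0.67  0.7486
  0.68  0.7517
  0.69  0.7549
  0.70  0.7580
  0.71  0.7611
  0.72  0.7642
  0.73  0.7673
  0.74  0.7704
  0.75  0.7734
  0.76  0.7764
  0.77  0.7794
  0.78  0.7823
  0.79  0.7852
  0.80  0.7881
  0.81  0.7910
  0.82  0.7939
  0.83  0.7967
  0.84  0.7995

T = 2;  σ√T = 0.4384
d₁ = [ln(130/110) + (0.041 + 0.31²/2)·2] / 0.4384 = [0.1671 + 0.1781] / 0.4384 = 0.7873 → 0.79
d₂ = d₁ − σ√T = 0.7873 − 0.4384 = 0.3489 → 0.35
exp(−rT) = exp(−0.041·2) = 0.9213
N(d₁) = N(0.79) = 0.7852;  N(d₂) = N(0.35) = 0.6368
C = 130·0.7852 − 110·0.9213·0.6368 = 102.0760 − 64.5352 = 37.5408

37.54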